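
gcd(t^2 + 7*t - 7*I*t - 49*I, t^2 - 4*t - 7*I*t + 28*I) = t - 7*I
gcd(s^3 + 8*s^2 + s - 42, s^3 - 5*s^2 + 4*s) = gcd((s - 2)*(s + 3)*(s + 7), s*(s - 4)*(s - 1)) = 1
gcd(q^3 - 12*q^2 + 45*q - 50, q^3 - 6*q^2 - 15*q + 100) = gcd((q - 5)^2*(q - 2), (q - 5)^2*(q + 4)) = q^2 - 10*q + 25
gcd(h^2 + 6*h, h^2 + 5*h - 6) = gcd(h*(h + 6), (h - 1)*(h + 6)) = h + 6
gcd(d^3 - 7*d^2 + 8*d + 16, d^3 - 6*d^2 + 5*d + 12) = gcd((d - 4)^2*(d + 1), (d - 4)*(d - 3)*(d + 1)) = d^2 - 3*d - 4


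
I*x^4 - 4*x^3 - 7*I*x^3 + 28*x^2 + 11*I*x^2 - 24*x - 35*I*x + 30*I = (x - 6)*(x - I)*(x + 5*I)*(I*x - I)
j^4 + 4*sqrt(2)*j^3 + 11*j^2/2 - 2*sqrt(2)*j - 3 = (j - sqrt(2)/2)*(j + sqrt(2)/2)*(j + sqrt(2))*(j + 3*sqrt(2))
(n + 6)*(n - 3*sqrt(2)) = n^2 - 3*sqrt(2)*n + 6*n - 18*sqrt(2)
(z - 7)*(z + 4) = z^2 - 3*z - 28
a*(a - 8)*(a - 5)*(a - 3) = a^4 - 16*a^3 + 79*a^2 - 120*a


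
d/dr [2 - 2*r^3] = -6*r^2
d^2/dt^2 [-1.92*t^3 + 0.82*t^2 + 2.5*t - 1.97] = 1.64 - 11.52*t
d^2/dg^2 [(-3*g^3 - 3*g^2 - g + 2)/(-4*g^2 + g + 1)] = 2*(43*g^3 - 51*g^2 + 45*g - 8)/(64*g^6 - 48*g^5 - 36*g^4 + 23*g^3 + 9*g^2 - 3*g - 1)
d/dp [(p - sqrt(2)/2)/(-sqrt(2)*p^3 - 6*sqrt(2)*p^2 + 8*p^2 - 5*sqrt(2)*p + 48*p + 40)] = (-sqrt(2)*p^3 - 6*sqrt(2)*p^2 + 8*p^2 - 5*sqrt(2)*p + 48*p + (2*p - sqrt(2))*(3*sqrt(2)*p^2 - 16*p + 12*sqrt(2)*p - 48 + 5*sqrt(2))/2 + 40)/(sqrt(2)*p^3 - 8*p^2 + 6*sqrt(2)*p^2 - 48*p + 5*sqrt(2)*p - 40)^2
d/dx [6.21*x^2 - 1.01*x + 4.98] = 12.42*x - 1.01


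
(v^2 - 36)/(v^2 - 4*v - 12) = (v + 6)/(v + 2)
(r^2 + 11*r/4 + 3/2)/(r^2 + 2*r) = (r + 3/4)/r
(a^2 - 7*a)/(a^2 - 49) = a/(a + 7)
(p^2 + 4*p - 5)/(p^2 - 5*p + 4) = (p + 5)/(p - 4)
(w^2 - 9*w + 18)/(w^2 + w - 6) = (w^2 - 9*w + 18)/(w^2 + w - 6)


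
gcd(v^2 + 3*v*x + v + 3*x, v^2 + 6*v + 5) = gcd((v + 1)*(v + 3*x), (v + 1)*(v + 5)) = v + 1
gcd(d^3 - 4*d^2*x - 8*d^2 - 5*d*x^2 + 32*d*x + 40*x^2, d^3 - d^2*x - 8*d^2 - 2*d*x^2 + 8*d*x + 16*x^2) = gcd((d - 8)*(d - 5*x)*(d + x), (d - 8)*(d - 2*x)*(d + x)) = d^2 + d*x - 8*d - 8*x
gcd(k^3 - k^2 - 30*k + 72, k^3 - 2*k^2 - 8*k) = k - 4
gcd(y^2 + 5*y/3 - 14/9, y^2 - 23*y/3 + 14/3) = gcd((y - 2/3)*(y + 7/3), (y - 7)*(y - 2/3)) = y - 2/3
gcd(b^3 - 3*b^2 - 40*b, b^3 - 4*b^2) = b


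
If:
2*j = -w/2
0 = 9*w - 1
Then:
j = -1/36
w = 1/9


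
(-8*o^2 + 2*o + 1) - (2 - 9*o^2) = o^2 + 2*o - 1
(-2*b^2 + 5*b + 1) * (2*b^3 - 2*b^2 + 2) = -4*b^5 + 14*b^4 - 8*b^3 - 6*b^2 + 10*b + 2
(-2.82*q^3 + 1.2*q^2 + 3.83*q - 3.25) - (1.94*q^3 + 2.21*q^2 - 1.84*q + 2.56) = -4.76*q^3 - 1.01*q^2 + 5.67*q - 5.81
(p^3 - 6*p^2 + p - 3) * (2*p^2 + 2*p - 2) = 2*p^5 - 10*p^4 - 12*p^3 + 8*p^2 - 8*p + 6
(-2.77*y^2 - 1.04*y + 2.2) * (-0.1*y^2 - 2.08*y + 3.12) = 0.277*y^4 + 5.8656*y^3 - 6.6992*y^2 - 7.8208*y + 6.864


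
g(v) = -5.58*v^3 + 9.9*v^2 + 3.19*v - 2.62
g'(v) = -16.74*v^2 + 19.8*v + 3.19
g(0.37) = -0.37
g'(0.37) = 8.22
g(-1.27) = 20.73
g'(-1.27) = -48.96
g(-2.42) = 126.72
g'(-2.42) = -142.76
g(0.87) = 3.97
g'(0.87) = 7.75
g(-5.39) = 1141.58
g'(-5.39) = -589.86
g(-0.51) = -0.93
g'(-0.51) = -11.26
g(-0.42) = -1.80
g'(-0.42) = -8.08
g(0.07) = -2.35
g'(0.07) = 4.49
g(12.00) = -8180.98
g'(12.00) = -2169.77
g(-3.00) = 227.57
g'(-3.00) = -206.87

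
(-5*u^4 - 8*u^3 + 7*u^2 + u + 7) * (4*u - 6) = -20*u^5 - 2*u^4 + 76*u^3 - 38*u^2 + 22*u - 42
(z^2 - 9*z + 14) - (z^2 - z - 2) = 16 - 8*z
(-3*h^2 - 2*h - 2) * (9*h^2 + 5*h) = -27*h^4 - 33*h^3 - 28*h^2 - 10*h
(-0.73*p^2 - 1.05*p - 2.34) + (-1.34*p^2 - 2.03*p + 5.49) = -2.07*p^2 - 3.08*p + 3.15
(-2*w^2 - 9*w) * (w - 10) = -2*w^3 + 11*w^2 + 90*w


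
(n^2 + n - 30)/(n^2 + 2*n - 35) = (n + 6)/(n + 7)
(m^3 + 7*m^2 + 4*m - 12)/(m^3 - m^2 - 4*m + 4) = (m + 6)/(m - 2)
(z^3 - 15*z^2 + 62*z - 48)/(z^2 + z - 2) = (z^2 - 14*z + 48)/(z + 2)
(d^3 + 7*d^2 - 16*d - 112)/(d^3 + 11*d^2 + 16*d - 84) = (d^2 - 16)/(d^2 + 4*d - 12)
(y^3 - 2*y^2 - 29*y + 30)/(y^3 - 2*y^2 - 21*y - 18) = (y^2 + 4*y - 5)/(y^2 + 4*y + 3)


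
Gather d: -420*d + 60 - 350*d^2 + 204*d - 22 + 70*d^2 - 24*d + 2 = -280*d^2 - 240*d + 40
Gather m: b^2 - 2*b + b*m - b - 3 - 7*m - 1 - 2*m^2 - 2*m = b^2 - 3*b - 2*m^2 + m*(b - 9) - 4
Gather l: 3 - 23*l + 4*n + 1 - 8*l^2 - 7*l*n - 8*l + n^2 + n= -8*l^2 + l*(-7*n - 31) + n^2 + 5*n + 4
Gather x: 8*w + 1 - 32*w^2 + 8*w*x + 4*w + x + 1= -32*w^2 + 12*w + x*(8*w + 1) + 2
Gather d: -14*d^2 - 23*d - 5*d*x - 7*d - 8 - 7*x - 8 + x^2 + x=-14*d^2 + d*(-5*x - 30) + x^2 - 6*x - 16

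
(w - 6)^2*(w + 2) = w^3 - 10*w^2 + 12*w + 72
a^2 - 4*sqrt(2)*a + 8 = (a - 2*sqrt(2))^2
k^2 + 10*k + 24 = (k + 4)*(k + 6)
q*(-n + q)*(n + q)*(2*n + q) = -2*n^3*q - n^2*q^2 + 2*n*q^3 + q^4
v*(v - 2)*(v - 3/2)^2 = v^4 - 5*v^3 + 33*v^2/4 - 9*v/2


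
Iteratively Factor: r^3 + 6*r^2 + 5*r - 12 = (r + 3)*(r^2 + 3*r - 4) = (r - 1)*(r + 3)*(r + 4)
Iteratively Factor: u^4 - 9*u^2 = (u - 3)*(u^3 + 3*u^2) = u*(u - 3)*(u^2 + 3*u) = u^2*(u - 3)*(u + 3)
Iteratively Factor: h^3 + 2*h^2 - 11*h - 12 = (h + 1)*(h^2 + h - 12) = (h - 3)*(h + 1)*(h + 4)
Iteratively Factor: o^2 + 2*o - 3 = (o + 3)*(o - 1)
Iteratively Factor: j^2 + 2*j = (j)*(j + 2)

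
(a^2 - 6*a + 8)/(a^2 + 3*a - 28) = (a - 2)/(a + 7)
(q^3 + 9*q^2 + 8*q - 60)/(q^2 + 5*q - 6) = (q^2 + 3*q - 10)/(q - 1)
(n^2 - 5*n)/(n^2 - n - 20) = n/(n + 4)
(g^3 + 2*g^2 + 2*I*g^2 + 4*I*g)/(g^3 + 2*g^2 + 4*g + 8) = g/(g - 2*I)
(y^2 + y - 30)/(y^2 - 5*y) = (y + 6)/y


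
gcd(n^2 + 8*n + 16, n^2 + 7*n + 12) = n + 4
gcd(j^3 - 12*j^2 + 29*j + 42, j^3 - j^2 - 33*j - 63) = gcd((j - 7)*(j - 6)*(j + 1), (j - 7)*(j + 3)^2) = j - 7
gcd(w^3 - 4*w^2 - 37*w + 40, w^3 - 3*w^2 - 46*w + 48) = w^2 - 9*w + 8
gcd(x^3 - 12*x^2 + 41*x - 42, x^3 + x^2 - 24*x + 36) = x^2 - 5*x + 6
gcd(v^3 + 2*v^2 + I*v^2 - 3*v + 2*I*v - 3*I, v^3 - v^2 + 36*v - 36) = v - 1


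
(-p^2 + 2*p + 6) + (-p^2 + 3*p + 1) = -2*p^2 + 5*p + 7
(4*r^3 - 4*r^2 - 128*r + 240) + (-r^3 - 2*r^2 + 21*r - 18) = 3*r^3 - 6*r^2 - 107*r + 222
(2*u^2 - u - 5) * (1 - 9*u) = -18*u^3 + 11*u^2 + 44*u - 5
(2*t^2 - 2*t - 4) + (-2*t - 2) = 2*t^2 - 4*t - 6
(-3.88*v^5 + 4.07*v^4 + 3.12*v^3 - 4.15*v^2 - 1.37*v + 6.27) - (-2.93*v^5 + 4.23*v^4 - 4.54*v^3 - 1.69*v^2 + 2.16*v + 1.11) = -0.95*v^5 - 0.16*v^4 + 7.66*v^3 - 2.46*v^2 - 3.53*v + 5.16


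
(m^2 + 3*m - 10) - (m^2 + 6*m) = -3*m - 10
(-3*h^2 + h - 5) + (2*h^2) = -h^2 + h - 5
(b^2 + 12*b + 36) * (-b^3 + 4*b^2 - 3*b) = -b^5 - 8*b^4 + 9*b^3 + 108*b^2 - 108*b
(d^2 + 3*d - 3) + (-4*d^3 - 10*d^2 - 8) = -4*d^3 - 9*d^2 + 3*d - 11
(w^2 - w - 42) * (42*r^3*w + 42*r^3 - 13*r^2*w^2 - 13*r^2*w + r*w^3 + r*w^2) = 42*r^3*w^3 - 1806*r^3*w - 1764*r^3 - 13*r^2*w^4 + 559*r^2*w^2 + 546*r^2*w + r*w^5 - 43*r*w^3 - 42*r*w^2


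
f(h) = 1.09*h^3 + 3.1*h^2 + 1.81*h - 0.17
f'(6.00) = 156.73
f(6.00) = 357.73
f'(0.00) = 1.81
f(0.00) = -0.17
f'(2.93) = 48.05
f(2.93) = 59.16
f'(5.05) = 116.51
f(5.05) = 228.41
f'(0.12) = 2.60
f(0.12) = 0.09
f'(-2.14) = 3.52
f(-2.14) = -0.53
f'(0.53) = 6.01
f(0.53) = 1.82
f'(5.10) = 118.48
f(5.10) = 234.28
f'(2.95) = 48.56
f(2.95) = 60.13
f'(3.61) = 66.81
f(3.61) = 98.04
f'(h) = 3.27*h^2 + 6.2*h + 1.81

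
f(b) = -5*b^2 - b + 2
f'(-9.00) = 89.00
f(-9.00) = -394.00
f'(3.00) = -31.00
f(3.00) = -46.00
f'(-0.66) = 5.60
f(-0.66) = 0.48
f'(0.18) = -2.80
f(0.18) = 1.66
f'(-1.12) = 10.20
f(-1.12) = -3.15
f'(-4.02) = 39.20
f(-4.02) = -74.78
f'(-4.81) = 47.10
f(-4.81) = -108.87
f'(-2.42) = 23.20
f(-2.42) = -24.86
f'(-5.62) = 55.20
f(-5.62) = -150.30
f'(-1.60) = 15.00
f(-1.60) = -9.20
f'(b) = -10*b - 1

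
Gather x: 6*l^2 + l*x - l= 6*l^2 + l*x - l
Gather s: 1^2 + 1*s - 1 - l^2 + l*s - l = -l^2 - l + s*(l + 1)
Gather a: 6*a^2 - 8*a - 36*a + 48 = 6*a^2 - 44*a + 48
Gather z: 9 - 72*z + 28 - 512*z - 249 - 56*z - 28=-640*z - 240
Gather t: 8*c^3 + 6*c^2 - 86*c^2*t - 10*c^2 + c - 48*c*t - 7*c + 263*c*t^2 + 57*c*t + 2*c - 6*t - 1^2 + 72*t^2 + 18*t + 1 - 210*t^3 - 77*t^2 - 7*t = 8*c^3 - 4*c^2 - 4*c - 210*t^3 + t^2*(263*c - 5) + t*(-86*c^2 + 9*c + 5)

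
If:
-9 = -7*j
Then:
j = 9/7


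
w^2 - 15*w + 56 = (w - 8)*(w - 7)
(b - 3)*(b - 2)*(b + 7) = b^3 + 2*b^2 - 29*b + 42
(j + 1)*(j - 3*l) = j^2 - 3*j*l + j - 3*l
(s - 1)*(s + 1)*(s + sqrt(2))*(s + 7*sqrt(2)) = s^4 + 8*sqrt(2)*s^3 + 13*s^2 - 8*sqrt(2)*s - 14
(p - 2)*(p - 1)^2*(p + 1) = p^4 - 3*p^3 + p^2 + 3*p - 2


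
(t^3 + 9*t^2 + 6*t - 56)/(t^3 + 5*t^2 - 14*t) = (t + 4)/t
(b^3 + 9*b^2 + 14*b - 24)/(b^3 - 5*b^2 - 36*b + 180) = (b^2 + 3*b - 4)/(b^2 - 11*b + 30)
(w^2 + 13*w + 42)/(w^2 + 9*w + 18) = (w + 7)/(w + 3)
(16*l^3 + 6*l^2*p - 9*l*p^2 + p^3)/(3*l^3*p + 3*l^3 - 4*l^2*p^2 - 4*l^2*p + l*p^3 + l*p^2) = (16*l^3 + 6*l^2*p - 9*l*p^2 + p^3)/(l*(3*l^2*p + 3*l^2 - 4*l*p^2 - 4*l*p + p^3 + p^2))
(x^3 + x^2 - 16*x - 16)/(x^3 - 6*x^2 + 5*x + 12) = (x + 4)/(x - 3)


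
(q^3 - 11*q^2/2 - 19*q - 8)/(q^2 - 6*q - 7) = (-q^3 + 11*q^2/2 + 19*q + 8)/(-q^2 + 6*q + 7)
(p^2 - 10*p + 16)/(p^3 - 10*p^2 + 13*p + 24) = (p - 2)/(p^2 - 2*p - 3)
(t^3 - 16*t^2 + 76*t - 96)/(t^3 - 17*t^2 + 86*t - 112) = (t - 6)/(t - 7)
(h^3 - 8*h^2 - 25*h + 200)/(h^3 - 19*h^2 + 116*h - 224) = (h^2 - 25)/(h^2 - 11*h + 28)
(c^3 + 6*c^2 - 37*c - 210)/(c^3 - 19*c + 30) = (c^2 + c - 42)/(c^2 - 5*c + 6)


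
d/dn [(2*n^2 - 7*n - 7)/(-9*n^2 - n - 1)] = 65*n*(-n - 2)/(81*n^4 + 18*n^3 + 19*n^2 + 2*n + 1)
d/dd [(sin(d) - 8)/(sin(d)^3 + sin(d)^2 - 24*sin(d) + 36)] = (-2*sin(d)^3 + 23*sin(d)^2 + 16*sin(d) - 156)*cos(d)/(sin(d)^3 + sin(d)^2 - 24*sin(d) + 36)^2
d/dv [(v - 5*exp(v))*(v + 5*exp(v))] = 2*v - 50*exp(2*v)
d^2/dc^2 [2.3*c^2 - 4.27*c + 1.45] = 4.60000000000000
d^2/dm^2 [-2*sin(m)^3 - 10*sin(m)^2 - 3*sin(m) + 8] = 18*sin(m)^3 + 40*sin(m)^2 - 9*sin(m) - 20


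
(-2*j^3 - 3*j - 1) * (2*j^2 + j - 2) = -4*j^5 - 2*j^4 - 2*j^3 - 5*j^2 + 5*j + 2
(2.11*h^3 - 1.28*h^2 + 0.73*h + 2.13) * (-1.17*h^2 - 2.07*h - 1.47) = -2.4687*h^5 - 2.8701*h^4 - 1.3062*h^3 - 2.1216*h^2 - 5.4822*h - 3.1311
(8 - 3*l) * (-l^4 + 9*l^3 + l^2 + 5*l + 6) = 3*l^5 - 35*l^4 + 69*l^3 - 7*l^2 + 22*l + 48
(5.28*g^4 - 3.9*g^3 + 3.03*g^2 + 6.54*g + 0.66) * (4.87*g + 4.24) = 25.7136*g^5 + 3.3942*g^4 - 1.7799*g^3 + 44.697*g^2 + 30.9438*g + 2.7984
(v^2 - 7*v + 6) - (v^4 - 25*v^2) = -v^4 + 26*v^2 - 7*v + 6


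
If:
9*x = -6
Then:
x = -2/3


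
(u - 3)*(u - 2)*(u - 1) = u^3 - 6*u^2 + 11*u - 6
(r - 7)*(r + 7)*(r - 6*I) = r^3 - 6*I*r^2 - 49*r + 294*I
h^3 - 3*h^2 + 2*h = h*(h - 2)*(h - 1)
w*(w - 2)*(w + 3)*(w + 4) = w^4 + 5*w^3 - 2*w^2 - 24*w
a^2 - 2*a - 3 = (a - 3)*(a + 1)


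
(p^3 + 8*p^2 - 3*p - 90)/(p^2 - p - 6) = (p^2 + 11*p + 30)/(p + 2)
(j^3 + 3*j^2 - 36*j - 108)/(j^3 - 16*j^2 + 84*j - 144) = (j^2 + 9*j + 18)/(j^2 - 10*j + 24)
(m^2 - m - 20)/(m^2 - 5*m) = (m + 4)/m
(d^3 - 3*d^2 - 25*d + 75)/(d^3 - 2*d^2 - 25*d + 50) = (d - 3)/(d - 2)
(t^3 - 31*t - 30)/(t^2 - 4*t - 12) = (t^2 + 6*t + 5)/(t + 2)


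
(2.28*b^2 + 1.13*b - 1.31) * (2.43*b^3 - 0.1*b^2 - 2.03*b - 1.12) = 5.5404*b^5 + 2.5179*b^4 - 7.9247*b^3 - 4.7165*b^2 + 1.3937*b + 1.4672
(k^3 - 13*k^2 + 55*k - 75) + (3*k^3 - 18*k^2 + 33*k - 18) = 4*k^3 - 31*k^2 + 88*k - 93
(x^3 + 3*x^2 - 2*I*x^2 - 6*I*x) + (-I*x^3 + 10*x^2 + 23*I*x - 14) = x^3 - I*x^3 + 13*x^2 - 2*I*x^2 + 17*I*x - 14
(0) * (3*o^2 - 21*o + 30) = 0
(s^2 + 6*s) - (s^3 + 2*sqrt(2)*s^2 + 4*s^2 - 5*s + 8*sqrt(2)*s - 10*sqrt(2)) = -s^3 - 3*s^2 - 2*sqrt(2)*s^2 - 8*sqrt(2)*s + 11*s + 10*sqrt(2)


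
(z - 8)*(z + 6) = z^2 - 2*z - 48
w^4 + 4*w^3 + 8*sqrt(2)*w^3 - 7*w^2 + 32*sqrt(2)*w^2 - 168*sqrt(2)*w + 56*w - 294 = (w - 3)*(w + 7)*(w + sqrt(2))*(w + 7*sqrt(2))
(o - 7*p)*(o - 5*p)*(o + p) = o^3 - 11*o^2*p + 23*o*p^2 + 35*p^3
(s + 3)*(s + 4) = s^2 + 7*s + 12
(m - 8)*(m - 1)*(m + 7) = m^3 - 2*m^2 - 55*m + 56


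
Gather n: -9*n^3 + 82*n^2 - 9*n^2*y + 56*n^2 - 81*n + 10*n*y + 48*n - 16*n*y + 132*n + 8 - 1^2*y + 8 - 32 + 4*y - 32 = -9*n^3 + n^2*(138 - 9*y) + n*(99 - 6*y) + 3*y - 48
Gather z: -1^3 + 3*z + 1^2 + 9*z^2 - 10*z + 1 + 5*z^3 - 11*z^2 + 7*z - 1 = 5*z^3 - 2*z^2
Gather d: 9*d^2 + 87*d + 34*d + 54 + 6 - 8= 9*d^2 + 121*d + 52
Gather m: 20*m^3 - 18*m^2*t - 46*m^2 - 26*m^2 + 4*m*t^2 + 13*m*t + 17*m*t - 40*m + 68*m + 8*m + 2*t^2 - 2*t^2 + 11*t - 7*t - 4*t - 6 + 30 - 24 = 20*m^3 + m^2*(-18*t - 72) + m*(4*t^2 + 30*t + 36)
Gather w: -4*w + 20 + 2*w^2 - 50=2*w^2 - 4*w - 30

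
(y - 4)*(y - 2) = y^2 - 6*y + 8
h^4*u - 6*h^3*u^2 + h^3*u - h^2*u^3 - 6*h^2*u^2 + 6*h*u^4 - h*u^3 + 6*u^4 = (h - 6*u)*(h - u)*(h + u)*(h*u + u)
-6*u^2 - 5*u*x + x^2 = (-6*u + x)*(u + x)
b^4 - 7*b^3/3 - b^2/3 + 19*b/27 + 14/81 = (b - 7/3)*(b - 2/3)*(b + 1/3)^2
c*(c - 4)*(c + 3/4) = c^3 - 13*c^2/4 - 3*c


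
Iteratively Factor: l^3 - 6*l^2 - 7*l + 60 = (l - 5)*(l^2 - l - 12) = (l - 5)*(l - 4)*(l + 3)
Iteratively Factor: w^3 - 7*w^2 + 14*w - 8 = (w - 4)*(w^2 - 3*w + 2) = (w - 4)*(w - 2)*(w - 1)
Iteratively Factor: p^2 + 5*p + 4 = (p + 4)*(p + 1)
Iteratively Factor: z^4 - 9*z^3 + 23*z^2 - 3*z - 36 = (z - 4)*(z^3 - 5*z^2 + 3*z + 9) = (z - 4)*(z + 1)*(z^2 - 6*z + 9) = (z - 4)*(z - 3)*(z + 1)*(z - 3)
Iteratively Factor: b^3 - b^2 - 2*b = (b + 1)*(b^2 - 2*b) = (b - 2)*(b + 1)*(b)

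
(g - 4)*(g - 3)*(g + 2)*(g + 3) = g^4 - 2*g^3 - 17*g^2 + 18*g + 72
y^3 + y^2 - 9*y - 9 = (y - 3)*(y + 1)*(y + 3)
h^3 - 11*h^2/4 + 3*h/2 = h*(h - 2)*(h - 3/4)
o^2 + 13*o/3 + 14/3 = (o + 2)*(o + 7/3)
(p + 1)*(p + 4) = p^2 + 5*p + 4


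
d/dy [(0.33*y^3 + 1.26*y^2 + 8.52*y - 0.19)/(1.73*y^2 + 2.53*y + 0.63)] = (0.5709*y^4 + 1.6698*y^3 - 10.9281*y^2 + 2.245*y + 5.8483)/(2.9929*y^4 + 8.7538*y^3 + 8.5807*y^2 + 3.1878*y + 0.3969)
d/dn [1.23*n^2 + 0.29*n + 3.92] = 2.46*n + 0.29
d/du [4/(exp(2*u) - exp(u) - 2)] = (4 - 8*exp(u))*exp(u)/(-exp(2*u) + exp(u) + 2)^2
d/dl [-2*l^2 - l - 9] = -4*l - 1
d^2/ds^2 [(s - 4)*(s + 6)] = 2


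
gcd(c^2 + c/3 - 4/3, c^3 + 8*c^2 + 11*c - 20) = c - 1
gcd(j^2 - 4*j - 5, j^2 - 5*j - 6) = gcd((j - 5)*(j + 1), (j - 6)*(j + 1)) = j + 1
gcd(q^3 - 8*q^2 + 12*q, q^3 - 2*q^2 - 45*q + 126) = q - 6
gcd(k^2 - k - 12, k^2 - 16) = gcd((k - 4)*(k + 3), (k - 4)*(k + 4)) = k - 4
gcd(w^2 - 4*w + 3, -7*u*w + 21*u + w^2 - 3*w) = w - 3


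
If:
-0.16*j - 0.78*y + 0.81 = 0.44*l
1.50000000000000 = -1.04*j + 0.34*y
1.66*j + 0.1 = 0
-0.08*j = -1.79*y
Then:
No Solution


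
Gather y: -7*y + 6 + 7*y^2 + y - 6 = 7*y^2 - 6*y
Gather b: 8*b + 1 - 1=8*b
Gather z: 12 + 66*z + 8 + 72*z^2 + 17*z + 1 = 72*z^2 + 83*z + 21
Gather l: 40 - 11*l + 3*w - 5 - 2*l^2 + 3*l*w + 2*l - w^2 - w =-2*l^2 + l*(3*w - 9) - w^2 + 2*w + 35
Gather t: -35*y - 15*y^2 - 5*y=-15*y^2 - 40*y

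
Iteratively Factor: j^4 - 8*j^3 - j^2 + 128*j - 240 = (j - 3)*(j^3 - 5*j^2 - 16*j + 80) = (j - 3)*(j + 4)*(j^2 - 9*j + 20) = (j - 4)*(j - 3)*(j + 4)*(j - 5)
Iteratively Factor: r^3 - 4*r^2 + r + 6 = (r - 3)*(r^2 - r - 2) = (r - 3)*(r - 2)*(r + 1)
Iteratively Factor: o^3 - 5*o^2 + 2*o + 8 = (o + 1)*(o^2 - 6*o + 8) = (o - 2)*(o + 1)*(o - 4)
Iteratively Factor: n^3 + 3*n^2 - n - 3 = (n - 1)*(n^2 + 4*n + 3) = (n - 1)*(n + 1)*(n + 3)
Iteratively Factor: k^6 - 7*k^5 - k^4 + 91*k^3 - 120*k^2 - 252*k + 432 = (k - 3)*(k^5 - 4*k^4 - 13*k^3 + 52*k^2 + 36*k - 144) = (k - 4)*(k - 3)*(k^4 - 13*k^2 + 36) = (k - 4)*(k - 3)*(k + 3)*(k^3 - 3*k^2 - 4*k + 12) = (k - 4)*(k - 3)*(k + 2)*(k + 3)*(k^2 - 5*k + 6) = (k - 4)*(k - 3)^2*(k + 2)*(k + 3)*(k - 2)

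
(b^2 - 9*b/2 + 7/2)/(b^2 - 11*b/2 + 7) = (b - 1)/(b - 2)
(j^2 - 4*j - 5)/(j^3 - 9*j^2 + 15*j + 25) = 1/(j - 5)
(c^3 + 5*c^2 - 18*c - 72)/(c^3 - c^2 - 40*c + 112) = (c^2 + 9*c + 18)/(c^2 + 3*c - 28)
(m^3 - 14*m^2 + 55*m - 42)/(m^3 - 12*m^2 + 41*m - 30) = (m - 7)/(m - 5)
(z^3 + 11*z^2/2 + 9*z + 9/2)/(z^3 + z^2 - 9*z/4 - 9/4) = 2*(z + 3)/(2*z - 3)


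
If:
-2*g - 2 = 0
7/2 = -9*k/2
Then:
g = -1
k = -7/9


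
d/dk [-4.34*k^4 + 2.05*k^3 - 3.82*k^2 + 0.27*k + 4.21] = -17.36*k^3 + 6.15*k^2 - 7.64*k + 0.27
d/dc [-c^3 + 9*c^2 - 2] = 3*c*(6 - c)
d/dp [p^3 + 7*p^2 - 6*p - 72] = 3*p^2 + 14*p - 6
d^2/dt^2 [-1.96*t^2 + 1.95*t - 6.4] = -3.92000000000000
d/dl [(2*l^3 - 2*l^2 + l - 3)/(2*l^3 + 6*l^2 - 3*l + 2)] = (16*l^4 - 16*l^3 + 30*l^2 + 28*l - 7)/(4*l^6 + 24*l^5 + 24*l^4 - 28*l^3 + 33*l^2 - 12*l + 4)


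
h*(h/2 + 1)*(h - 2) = h^3/2 - 2*h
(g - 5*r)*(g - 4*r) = g^2 - 9*g*r + 20*r^2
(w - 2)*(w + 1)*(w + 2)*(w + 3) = w^4 + 4*w^3 - w^2 - 16*w - 12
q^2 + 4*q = q*(q + 4)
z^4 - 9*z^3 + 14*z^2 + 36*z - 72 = (z - 6)*(z - 3)*(z - 2)*(z + 2)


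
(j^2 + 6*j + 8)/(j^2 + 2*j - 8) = (j + 2)/(j - 2)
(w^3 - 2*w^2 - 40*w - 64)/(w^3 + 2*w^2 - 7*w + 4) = (w^2 - 6*w - 16)/(w^2 - 2*w + 1)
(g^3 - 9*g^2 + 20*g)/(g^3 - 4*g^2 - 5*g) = (g - 4)/(g + 1)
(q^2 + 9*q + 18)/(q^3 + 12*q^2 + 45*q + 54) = 1/(q + 3)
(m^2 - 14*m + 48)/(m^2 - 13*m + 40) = (m - 6)/(m - 5)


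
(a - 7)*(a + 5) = a^2 - 2*a - 35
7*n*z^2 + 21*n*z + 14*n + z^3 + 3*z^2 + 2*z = (7*n + z)*(z + 1)*(z + 2)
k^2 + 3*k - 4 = (k - 1)*(k + 4)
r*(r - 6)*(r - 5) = r^3 - 11*r^2 + 30*r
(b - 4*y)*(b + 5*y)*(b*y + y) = b^3*y + b^2*y^2 + b^2*y - 20*b*y^3 + b*y^2 - 20*y^3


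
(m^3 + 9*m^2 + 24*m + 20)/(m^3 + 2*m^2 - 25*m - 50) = (m + 2)/(m - 5)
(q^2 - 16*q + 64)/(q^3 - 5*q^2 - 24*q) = (q - 8)/(q*(q + 3))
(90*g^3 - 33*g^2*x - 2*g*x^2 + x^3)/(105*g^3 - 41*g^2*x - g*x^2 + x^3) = (6*g + x)/(7*g + x)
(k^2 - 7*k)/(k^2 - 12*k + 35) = k/(k - 5)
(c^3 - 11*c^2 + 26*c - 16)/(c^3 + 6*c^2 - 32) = (c^2 - 9*c + 8)/(c^2 + 8*c + 16)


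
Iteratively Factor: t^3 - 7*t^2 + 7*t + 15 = (t + 1)*(t^2 - 8*t + 15) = (t - 5)*(t + 1)*(t - 3)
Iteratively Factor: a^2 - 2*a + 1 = (a - 1)*(a - 1)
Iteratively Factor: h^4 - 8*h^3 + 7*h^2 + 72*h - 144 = (h - 4)*(h^3 - 4*h^2 - 9*h + 36) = (h - 4)^2*(h^2 - 9) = (h - 4)^2*(h - 3)*(h + 3)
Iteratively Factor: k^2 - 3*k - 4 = (k - 4)*(k + 1)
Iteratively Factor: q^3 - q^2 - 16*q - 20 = (q + 2)*(q^2 - 3*q - 10) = (q + 2)^2*(q - 5)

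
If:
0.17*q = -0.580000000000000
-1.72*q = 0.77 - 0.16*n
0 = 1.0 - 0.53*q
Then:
No Solution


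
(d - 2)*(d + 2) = d^2 - 4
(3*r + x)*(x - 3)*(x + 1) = 3*r*x^2 - 6*r*x - 9*r + x^3 - 2*x^2 - 3*x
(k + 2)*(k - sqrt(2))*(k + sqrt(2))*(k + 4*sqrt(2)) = k^4 + 2*k^3 + 4*sqrt(2)*k^3 - 2*k^2 + 8*sqrt(2)*k^2 - 8*sqrt(2)*k - 4*k - 16*sqrt(2)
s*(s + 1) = s^2 + s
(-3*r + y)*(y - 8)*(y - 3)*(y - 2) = -3*r*y^3 + 39*r*y^2 - 138*r*y + 144*r + y^4 - 13*y^3 + 46*y^2 - 48*y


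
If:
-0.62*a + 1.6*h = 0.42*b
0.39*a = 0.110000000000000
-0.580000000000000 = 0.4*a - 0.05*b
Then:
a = 0.28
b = 13.86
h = 3.75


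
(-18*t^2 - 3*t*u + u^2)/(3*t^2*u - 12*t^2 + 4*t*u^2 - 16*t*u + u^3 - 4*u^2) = (-6*t + u)/(t*u - 4*t + u^2 - 4*u)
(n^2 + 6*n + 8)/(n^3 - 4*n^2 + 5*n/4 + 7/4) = 4*(n^2 + 6*n + 8)/(4*n^3 - 16*n^2 + 5*n + 7)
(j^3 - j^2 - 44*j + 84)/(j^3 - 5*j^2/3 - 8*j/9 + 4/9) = 9*(j^2 + j - 42)/(9*j^2 + 3*j - 2)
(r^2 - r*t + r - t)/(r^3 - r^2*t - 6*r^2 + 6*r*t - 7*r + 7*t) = 1/(r - 7)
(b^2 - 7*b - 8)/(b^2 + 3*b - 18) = (b^2 - 7*b - 8)/(b^2 + 3*b - 18)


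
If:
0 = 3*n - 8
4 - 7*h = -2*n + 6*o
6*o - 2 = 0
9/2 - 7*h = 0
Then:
No Solution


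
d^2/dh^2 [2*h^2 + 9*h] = 4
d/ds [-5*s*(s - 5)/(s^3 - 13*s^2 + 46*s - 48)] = 5*(s^4 - 10*s^3 + 19*s^2 + 96*s - 240)/(s^6 - 26*s^5 + 261*s^4 - 1292*s^3 + 3364*s^2 - 4416*s + 2304)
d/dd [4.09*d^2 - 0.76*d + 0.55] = 8.18*d - 0.76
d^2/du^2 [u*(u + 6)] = 2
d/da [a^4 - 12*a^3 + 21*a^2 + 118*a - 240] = 4*a^3 - 36*a^2 + 42*a + 118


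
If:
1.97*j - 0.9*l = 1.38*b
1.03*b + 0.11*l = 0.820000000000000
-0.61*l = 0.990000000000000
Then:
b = 0.97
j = -0.06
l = -1.62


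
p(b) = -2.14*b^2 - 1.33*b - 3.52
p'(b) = -4.28*b - 1.33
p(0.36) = -4.28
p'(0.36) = -2.87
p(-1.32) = -5.49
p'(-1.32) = 4.32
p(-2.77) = -16.26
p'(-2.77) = 10.53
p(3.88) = -40.90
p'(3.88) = -17.94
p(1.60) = -11.13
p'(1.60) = -8.18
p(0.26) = -4.01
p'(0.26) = -2.44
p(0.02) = -3.55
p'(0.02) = -1.42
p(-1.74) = -7.68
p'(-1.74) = 6.12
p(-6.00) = -72.58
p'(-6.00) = 24.35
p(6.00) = -88.54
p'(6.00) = -27.01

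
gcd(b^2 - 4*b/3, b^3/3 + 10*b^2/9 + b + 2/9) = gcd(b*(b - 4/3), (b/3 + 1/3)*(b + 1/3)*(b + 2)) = 1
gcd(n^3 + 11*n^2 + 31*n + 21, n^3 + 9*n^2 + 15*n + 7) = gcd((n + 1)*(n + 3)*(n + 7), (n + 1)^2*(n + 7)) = n^2 + 8*n + 7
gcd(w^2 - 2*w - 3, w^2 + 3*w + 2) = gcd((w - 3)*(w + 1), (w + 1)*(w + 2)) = w + 1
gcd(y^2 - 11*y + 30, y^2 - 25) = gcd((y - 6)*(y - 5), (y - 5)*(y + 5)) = y - 5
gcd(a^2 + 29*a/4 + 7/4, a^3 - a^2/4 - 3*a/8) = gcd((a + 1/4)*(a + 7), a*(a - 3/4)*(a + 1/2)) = 1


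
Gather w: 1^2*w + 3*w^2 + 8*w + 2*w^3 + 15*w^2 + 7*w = 2*w^3 + 18*w^2 + 16*w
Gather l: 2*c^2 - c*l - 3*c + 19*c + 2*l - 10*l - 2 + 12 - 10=2*c^2 + 16*c + l*(-c - 8)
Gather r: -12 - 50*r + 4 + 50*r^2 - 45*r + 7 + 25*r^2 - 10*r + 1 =75*r^2 - 105*r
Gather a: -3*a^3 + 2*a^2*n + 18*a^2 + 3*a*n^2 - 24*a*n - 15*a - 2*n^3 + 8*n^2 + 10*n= -3*a^3 + a^2*(2*n + 18) + a*(3*n^2 - 24*n - 15) - 2*n^3 + 8*n^2 + 10*n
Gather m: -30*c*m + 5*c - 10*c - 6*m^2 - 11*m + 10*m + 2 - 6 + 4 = -5*c - 6*m^2 + m*(-30*c - 1)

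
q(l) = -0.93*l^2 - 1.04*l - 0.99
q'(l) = -1.86*l - 1.04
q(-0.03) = -0.96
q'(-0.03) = -0.98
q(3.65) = -17.18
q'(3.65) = -7.83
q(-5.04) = -19.37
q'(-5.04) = 8.33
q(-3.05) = -6.47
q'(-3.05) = 4.63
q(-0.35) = -0.74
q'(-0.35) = -0.39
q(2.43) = -9.01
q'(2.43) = -5.56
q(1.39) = -4.23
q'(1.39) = -3.63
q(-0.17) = -0.84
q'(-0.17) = -0.72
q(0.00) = -0.99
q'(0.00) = -1.04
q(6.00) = -40.71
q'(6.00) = -12.20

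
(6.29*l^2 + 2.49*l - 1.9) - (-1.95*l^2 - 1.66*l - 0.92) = 8.24*l^2 + 4.15*l - 0.98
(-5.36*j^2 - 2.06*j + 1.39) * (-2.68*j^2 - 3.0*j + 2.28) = 14.3648*j^4 + 21.6008*j^3 - 9.766*j^2 - 8.8668*j + 3.1692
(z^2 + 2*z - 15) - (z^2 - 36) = 2*z + 21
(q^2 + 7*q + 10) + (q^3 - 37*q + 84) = q^3 + q^2 - 30*q + 94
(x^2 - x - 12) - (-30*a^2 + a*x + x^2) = 30*a^2 - a*x - x - 12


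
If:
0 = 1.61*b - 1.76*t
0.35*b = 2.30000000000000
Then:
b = 6.57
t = 6.01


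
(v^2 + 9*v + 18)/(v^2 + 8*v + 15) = (v + 6)/(v + 5)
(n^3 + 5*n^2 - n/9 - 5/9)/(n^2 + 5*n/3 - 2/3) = (3*n^2 + 16*n + 5)/(3*(n + 2))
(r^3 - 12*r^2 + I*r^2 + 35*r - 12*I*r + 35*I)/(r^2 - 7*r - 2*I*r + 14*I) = (r^2 + r*(-5 + I) - 5*I)/(r - 2*I)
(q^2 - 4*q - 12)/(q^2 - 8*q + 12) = (q + 2)/(q - 2)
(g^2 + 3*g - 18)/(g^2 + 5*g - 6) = (g - 3)/(g - 1)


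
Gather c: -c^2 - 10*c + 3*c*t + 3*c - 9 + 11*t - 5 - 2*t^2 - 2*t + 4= -c^2 + c*(3*t - 7) - 2*t^2 + 9*t - 10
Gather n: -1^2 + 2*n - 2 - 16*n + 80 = 77 - 14*n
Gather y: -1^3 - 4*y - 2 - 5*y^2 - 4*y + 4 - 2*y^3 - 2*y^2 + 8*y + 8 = -2*y^3 - 7*y^2 + 9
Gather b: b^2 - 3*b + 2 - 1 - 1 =b^2 - 3*b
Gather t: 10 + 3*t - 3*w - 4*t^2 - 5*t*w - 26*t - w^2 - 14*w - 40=-4*t^2 + t*(-5*w - 23) - w^2 - 17*w - 30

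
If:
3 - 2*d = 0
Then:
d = 3/2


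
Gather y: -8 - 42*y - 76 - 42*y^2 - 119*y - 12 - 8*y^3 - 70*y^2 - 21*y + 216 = -8*y^3 - 112*y^2 - 182*y + 120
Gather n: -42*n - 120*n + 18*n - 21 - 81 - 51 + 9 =-144*n - 144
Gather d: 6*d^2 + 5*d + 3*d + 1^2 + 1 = 6*d^2 + 8*d + 2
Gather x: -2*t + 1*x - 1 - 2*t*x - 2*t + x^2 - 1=-4*t + x^2 + x*(1 - 2*t) - 2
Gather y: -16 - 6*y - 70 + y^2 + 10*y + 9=y^2 + 4*y - 77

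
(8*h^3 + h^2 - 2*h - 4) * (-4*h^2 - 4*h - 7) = -32*h^5 - 36*h^4 - 52*h^3 + 17*h^2 + 30*h + 28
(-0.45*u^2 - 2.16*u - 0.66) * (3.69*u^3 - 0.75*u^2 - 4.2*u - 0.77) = -1.6605*u^5 - 7.6329*u^4 + 1.0746*u^3 + 9.9135*u^2 + 4.4352*u + 0.5082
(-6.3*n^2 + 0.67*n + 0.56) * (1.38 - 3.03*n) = 19.089*n^3 - 10.7241*n^2 - 0.7722*n + 0.7728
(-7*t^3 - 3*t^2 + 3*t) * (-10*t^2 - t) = 70*t^5 + 37*t^4 - 27*t^3 - 3*t^2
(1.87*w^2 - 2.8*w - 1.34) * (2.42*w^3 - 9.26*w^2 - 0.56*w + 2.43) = 4.5254*w^5 - 24.0922*w^4 + 21.638*w^3 + 18.5205*w^2 - 6.0536*w - 3.2562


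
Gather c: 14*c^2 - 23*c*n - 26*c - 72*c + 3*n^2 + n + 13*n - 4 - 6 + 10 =14*c^2 + c*(-23*n - 98) + 3*n^2 + 14*n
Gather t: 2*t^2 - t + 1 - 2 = 2*t^2 - t - 1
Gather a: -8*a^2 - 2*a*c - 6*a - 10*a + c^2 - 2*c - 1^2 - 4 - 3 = -8*a^2 + a*(-2*c - 16) + c^2 - 2*c - 8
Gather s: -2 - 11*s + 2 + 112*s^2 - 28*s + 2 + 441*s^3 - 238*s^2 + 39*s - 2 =441*s^3 - 126*s^2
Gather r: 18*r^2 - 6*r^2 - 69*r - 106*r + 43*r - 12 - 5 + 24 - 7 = 12*r^2 - 132*r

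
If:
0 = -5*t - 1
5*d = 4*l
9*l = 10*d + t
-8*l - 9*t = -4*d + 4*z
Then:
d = -4/25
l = -1/5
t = -1/5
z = 69/100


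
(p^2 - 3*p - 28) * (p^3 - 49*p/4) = p^5 - 3*p^4 - 161*p^3/4 + 147*p^2/4 + 343*p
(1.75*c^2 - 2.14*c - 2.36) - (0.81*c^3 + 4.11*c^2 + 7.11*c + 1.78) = -0.81*c^3 - 2.36*c^2 - 9.25*c - 4.14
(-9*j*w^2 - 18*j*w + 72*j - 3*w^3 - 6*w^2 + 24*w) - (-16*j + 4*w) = -9*j*w^2 - 18*j*w + 88*j - 3*w^3 - 6*w^2 + 20*w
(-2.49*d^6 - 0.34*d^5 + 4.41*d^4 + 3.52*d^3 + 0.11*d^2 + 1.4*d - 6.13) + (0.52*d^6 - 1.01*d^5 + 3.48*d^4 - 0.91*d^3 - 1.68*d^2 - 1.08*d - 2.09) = -1.97*d^6 - 1.35*d^5 + 7.89*d^4 + 2.61*d^3 - 1.57*d^2 + 0.32*d - 8.22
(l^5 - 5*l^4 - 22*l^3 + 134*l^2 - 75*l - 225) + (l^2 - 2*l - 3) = l^5 - 5*l^4 - 22*l^3 + 135*l^2 - 77*l - 228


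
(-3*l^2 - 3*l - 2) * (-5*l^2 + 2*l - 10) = 15*l^4 + 9*l^3 + 34*l^2 + 26*l + 20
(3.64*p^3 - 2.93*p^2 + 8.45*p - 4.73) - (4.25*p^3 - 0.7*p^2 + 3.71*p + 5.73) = -0.61*p^3 - 2.23*p^2 + 4.74*p - 10.46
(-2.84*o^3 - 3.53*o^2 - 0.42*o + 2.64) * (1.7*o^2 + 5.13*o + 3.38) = -4.828*o^5 - 20.5702*o^4 - 28.4221*o^3 - 9.598*o^2 + 12.1236*o + 8.9232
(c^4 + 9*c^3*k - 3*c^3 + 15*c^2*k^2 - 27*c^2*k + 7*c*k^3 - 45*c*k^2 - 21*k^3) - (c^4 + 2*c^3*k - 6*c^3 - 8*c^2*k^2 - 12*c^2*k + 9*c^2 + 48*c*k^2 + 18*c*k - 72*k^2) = 7*c^3*k + 3*c^3 + 23*c^2*k^2 - 15*c^2*k - 9*c^2 + 7*c*k^3 - 93*c*k^2 - 18*c*k - 21*k^3 + 72*k^2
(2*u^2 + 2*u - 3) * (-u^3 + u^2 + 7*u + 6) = -2*u^5 + 19*u^3 + 23*u^2 - 9*u - 18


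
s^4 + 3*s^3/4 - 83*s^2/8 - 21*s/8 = s*(s - 3)*(s + 1/4)*(s + 7/2)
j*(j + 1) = j^2 + j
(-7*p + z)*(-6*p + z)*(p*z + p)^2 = 42*p^4*z^2 + 84*p^4*z + 42*p^4 - 13*p^3*z^3 - 26*p^3*z^2 - 13*p^3*z + p^2*z^4 + 2*p^2*z^3 + p^2*z^2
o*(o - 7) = o^2 - 7*o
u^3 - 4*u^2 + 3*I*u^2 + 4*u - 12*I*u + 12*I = (u - 2)^2*(u + 3*I)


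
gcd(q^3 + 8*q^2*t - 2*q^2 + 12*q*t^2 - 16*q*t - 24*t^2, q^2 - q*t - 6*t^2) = q + 2*t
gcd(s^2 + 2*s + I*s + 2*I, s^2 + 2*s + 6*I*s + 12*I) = s + 2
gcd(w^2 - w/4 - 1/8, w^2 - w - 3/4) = 1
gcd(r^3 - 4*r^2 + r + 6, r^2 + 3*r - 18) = r - 3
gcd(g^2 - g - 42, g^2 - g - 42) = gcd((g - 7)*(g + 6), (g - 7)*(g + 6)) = g^2 - g - 42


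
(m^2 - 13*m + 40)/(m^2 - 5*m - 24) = (m - 5)/(m + 3)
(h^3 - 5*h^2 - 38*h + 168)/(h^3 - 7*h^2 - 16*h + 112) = (h + 6)/(h + 4)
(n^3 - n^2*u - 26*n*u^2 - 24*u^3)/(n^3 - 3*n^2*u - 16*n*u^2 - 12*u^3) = (n + 4*u)/(n + 2*u)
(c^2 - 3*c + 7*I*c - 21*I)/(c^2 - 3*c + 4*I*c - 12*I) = (c + 7*I)/(c + 4*I)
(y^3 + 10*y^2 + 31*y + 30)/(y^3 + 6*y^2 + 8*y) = (y^2 + 8*y + 15)/(y*(y + 4))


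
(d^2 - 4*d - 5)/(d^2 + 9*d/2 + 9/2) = 2*(d^2 - 4*d - 5)/(2*d^2 + 9*d + 9)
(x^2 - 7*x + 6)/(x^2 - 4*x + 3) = (x - 6)/(x - 3)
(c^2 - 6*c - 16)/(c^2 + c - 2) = (c - 8)/(c - 1)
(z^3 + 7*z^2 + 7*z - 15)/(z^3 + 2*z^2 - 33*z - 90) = (z - 1)/(z - 6)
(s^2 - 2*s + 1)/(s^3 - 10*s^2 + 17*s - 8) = 1/(s - 8)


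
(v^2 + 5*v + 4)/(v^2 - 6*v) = (v^2 + 5*v + 4)/(v*(v - 6))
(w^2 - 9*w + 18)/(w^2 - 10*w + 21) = (w - 6)/(w - 7)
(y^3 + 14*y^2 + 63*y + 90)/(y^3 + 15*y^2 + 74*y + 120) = (y + 3)/(y + 4)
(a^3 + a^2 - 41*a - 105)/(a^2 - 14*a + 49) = (a^2 + 8*a + 15)/(a - 7)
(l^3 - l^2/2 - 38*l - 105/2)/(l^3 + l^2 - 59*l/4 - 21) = 2*(l^2 - 2*l - 35)/(2*l^2 - l - 28)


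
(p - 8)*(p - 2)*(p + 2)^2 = p^4 - 6*p^3 - 20*p^2 + 24*p + 64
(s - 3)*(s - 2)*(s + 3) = s^3 - 2*s^2 - 9*s + 18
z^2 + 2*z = z*(z + 2)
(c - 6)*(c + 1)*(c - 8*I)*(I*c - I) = I*c^4 + 8*c^3 - 6*I*c^3 - 48*c^2 - I*c^2 - 8*c + 6*I*c + 48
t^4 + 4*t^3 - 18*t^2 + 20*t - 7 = (t - 1)^3*(t + 7)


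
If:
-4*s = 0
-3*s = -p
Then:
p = 0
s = 0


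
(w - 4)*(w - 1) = w^2 - 5*w + 4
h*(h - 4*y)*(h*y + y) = h^3*y - 4*h^2*y^2 + h^2*y - 4*h*y^2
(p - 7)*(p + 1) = p^2 - 6*p - 7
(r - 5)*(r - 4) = r^2 - 9*r + 20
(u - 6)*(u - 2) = u^2 - 8*u + 12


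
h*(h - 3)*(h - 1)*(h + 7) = h^4 + 3*h^3 - 25*h^2 + 21*h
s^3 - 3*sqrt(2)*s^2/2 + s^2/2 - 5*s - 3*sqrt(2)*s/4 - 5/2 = (s + 1/2)*(s - 5*sqrt(2)/2)*(s + sqrt(2))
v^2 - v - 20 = (v - 5)*(v + 4)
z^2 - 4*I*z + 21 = (z - 7*I)*(z + 3*I)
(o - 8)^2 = o^2 - 16*o + 64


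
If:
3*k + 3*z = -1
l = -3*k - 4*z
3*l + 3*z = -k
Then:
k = -3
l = -5/3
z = 8/3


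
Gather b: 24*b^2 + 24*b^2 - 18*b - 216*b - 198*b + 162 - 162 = 48*b^2 - 432*b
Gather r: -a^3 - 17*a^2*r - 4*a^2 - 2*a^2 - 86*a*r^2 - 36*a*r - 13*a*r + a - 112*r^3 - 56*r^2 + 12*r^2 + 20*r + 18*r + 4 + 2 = -a^3 - 6*a^2 + a - 112*r^3 + r^2*(-86*a - 44) + r*(-17*a^2 - 49*a + 38) + 6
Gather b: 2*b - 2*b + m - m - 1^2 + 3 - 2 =0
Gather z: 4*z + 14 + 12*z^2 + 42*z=12*z^2 + 46*z + 14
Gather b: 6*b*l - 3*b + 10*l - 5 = b*(6*l - 3) + 10*l - 5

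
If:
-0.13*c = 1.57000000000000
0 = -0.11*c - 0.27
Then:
No Solution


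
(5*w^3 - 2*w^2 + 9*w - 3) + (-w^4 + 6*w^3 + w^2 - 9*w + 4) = -w^4 + 11*w^3 - w^2 + 1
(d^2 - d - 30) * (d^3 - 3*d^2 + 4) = d^5 - 4*d^4 - 27*d^3 + 94*d^2 - 4*d - 120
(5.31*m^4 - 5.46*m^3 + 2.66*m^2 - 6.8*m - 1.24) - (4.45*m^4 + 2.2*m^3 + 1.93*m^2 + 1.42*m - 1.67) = 0.859999999999999*m^4 - 7.66*m^3 + 0.73*m^2 - 8.22*m + 0.43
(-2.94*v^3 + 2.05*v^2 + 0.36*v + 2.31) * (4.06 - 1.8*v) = 5.292*v^4 - 15.6264*v^3 + 7.675*v^2 - 2.6964*v + 9.3786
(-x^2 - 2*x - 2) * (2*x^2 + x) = -2*x^4 - 5*x^3 - 6*x^2 - 2*x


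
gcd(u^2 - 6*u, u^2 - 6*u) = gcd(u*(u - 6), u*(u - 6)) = u^2 - 6*u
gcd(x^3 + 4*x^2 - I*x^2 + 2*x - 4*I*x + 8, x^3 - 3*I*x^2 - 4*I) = x^2 - I*x + 2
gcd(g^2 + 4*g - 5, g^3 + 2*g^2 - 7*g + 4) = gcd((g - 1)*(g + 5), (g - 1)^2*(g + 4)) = g - 1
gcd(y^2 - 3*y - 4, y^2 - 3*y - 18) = 1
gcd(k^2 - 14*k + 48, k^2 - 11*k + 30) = k - 6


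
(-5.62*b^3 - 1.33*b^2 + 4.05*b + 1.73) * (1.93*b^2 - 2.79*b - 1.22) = -10.8466*b^5 + 13.1129*b^4 + 18.3836*b^3 - 6.338*b^2 - 9.7677*b - 2.1106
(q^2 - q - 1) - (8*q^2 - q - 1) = -7*q^2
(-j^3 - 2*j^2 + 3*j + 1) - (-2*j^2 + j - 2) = -j^3 + 2*j + 3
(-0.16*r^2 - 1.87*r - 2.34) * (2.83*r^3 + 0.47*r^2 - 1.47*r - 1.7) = -0.4528*r^5 - 5.3673*r^4 - 7.2659*r^3 + 1.9211*r^2 + 6.6188*r + 3.978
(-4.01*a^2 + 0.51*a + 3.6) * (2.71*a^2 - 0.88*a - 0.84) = -10.8671*a^4 + 4.9109*a^3 + 12.6756*a^2 - 3.5964*a - 3.024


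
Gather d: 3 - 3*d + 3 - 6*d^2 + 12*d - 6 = -6*d^2 + 9*d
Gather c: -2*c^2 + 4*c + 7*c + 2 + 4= -2*c^2 + 11*c + 6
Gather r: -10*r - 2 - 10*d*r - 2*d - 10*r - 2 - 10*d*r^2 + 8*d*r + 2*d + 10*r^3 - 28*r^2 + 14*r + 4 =10*r^3 + r^2*(-10*d - 28) + r*(-2*d - 6)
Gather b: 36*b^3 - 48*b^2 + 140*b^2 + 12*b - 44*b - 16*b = 36*b^3 + 92*b^2 - 48*b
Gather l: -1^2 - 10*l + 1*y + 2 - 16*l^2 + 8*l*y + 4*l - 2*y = -16*l^2 + l*(8*y - 6) - y + 1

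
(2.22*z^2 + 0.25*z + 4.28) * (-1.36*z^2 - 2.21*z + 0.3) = -3.0192*z^4 - 5.2462*z^3 - 5.7073*z^2 - 9.3838*z + 1.284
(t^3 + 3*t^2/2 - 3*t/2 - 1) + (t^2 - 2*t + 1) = t^3 + 5*t^2/2 - 7*t/2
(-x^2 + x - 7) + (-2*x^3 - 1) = -2*x^3 - x^2 + x - 8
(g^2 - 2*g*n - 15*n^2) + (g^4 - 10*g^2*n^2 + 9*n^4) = g^4 - 10*g^2*n^2 + g^2 - 2*g*n + 9*n^4 - 15*n^2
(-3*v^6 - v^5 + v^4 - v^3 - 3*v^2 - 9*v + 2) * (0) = 0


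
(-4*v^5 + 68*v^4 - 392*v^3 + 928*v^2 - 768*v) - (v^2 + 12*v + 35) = -4*v^5 + 68*v^4 - 392*v^3 + 927*v^2 - 780*v - 35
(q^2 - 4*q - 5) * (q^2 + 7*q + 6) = q^4 + 3*q^3 - 27*q^2 - 59*q - 30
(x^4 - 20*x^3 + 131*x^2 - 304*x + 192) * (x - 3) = x^5 - 23*x^4 + 191*x^3 - 697*x^2 + 1104*x - 576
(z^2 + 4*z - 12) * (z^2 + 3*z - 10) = z^4 + 7*z^3 - 10*z^2 - 76*z + 120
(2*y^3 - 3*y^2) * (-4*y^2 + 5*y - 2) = -8*y^5 + 22*y^4 - 19*y^3 + 6*y^2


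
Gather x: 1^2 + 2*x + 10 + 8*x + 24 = 10*x + 35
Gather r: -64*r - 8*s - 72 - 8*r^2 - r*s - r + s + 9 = -8*r^2 + r*(-s - 65) - 7*s - 63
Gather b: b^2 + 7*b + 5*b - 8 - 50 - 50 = b^2 + 12*b - 108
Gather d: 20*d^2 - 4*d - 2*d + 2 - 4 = 20*d^2 - 6*d - 2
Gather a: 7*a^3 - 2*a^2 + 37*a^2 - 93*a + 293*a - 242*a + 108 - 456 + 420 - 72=7*a^3 + 35*a^2 - 42*a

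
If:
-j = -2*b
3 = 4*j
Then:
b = 3/8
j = 3/4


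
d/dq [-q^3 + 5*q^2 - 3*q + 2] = -3*q^2 + 10*q - 3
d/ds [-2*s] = -2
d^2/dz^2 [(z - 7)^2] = 2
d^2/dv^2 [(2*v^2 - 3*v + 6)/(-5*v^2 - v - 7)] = 10*(17*v^3 - 48*v^2 - 81*v + 17)/(125*v^6 + 75*v^5 + 540*v^4 + 211*v^3 + 756*v^2 + 147*v + 343)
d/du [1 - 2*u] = -2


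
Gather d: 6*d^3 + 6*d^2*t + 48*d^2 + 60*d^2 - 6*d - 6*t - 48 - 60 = 6*d^3 + d^2*(6*t + 108) - 6*d - 6*t - 108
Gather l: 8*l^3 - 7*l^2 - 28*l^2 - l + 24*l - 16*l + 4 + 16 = 8*l^3 - 35*l^2 + 7*l + 20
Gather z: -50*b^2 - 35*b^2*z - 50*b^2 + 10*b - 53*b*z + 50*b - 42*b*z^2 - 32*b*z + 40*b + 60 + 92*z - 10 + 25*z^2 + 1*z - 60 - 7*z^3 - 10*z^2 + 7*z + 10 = -100*b^2 + 100*b - 7*z^3 + z^2*(15 - 42*b) + z*(-35*b^2 - 85*b + 100)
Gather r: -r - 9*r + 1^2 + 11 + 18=30 - 10*r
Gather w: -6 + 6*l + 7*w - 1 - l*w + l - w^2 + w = 7*l - w^2 + w*(8 - l) - 7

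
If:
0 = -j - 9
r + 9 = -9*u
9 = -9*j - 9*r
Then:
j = -9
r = 8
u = -17/9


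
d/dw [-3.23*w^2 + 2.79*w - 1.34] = 2.79 - 6.46*w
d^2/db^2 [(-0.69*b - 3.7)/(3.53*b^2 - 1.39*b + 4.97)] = (-(0.69*b + 3.7)*(7.06*b - 1.39)*(14.12*b - 2.78) + (14.6142*b + 24.2038)*(3.53*b^2 - 1.39*b + 4.97))/(3.53*b^2 - 1.39*b + 4.97)^3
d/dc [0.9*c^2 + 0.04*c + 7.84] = 1.8*c + 0.04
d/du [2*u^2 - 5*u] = 4*u - 5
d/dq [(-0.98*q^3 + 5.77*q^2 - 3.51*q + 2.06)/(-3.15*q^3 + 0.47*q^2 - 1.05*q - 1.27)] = (17.7149*q^4 - 20.055*q^3 + 18.792*q^2 - 16.5922*q + 6.6207)/(9.9225*q^6 - 2.961*q^5 + 6.8359*q^4 + 7.014*q^3 - 0.0912999999999999*q^2 + 2.667*q + 1.6129)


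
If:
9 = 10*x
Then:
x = 9/10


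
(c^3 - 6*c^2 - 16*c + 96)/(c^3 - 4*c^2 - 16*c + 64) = (c - 6)/(c - 4)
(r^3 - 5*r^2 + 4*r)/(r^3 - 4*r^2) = (r - 1)/r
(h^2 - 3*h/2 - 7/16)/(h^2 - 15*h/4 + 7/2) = (h + 1/4)/(h - 2)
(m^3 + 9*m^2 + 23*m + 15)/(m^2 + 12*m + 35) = (m^2 + 4*m + 3)/(m + 7)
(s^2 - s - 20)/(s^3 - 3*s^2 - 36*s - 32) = (s - 5)/(s^2 - 7*s - 8)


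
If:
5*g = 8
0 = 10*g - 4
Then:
No Solution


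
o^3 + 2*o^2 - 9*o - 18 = (o - 3)*(o + 2)*(o + 3)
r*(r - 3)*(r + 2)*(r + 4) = r^4 + 3*r^3 - 10*r^2 - 24*r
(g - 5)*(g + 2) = g^2 - 3*g - 10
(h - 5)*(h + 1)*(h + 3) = h^3 - h^2 - 17*h - 15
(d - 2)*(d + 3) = d^2 + d - 6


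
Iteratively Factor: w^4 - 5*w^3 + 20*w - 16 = (w - 4)*(w^3 - w^2 - 4*w + 4) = (w - 4)*(w - 2)*(w^2 + w - 2) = (w - 4)*(w - 2)*(w - 1)*(w + 2)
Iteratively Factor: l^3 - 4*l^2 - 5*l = (l)*(l^2 - 4*l - 5) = l*(l + 1)*(l - 5)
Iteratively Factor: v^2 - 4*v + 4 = (v - 2)*(v - 2)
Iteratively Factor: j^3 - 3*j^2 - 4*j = (j + 1)*(j^2 - 4*j) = j*(j + 1)*(j - 4)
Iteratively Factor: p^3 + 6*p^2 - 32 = (p + 4)*(p^2 + 2*p - 8) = (p - 2)*(p + 4)*(p + 4)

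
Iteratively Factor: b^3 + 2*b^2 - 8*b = (b)*(b^2 + 2*b - 8) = b*(b + 4)*(b - 2)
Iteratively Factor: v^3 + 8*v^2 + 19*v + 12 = (v + 4)*(v^2 + 4*v + 3) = (v + 3)*(v + 4)*(v + 1)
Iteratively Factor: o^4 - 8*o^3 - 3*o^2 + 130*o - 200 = (o + 4)*(o^3 - 12*o^2 + 45*o - 50) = (o - 5)*(o + 4)*(o^2 - 7*o + 10) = (o - 5)^2*(o + 4)*(o - 2)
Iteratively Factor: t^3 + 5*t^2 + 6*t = (t + 3)*(t^2 + 2*t) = t*(t + 3)*(t + 2)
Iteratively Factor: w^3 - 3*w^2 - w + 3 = (w + 1)*(w^2 - 4*w + 3) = (w - 1)*(w + 1)*(w - 3)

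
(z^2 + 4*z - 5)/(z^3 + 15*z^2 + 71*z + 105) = (z - 1)/(z^2 + 10*z + 21)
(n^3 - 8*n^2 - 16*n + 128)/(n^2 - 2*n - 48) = (n^2 - 16)/(n + 6)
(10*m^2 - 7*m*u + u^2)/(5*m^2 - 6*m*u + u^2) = (-2*m + u)/(-m + u)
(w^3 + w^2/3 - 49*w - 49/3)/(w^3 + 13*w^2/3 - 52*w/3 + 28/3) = (3*w^2 - 20*w - 7)/(3*w^2 - 8*w + 4)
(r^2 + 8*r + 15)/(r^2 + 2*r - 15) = (r + 3)/(r - 3)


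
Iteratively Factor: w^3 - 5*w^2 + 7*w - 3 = (w - 3)*(w^2 - 2*w + 1) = (w - 3)*(w - 1)*(w - 1)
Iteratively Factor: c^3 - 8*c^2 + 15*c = (c - 5)*(c^2 - 3*c) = (c - 5)*(c - 3)*(c)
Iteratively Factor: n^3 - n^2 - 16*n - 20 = (n + 2)*(n^2 - 3*n - 10) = (n + 2)^2*(n - 5)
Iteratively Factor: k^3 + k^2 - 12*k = (k)*(k^2 + k - 12) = k*(k - 3)*(k + 4)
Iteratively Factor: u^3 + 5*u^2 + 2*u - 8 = (u - 1)*(u^2 + 6*u + 8) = (u - 1)*(u + 2)*(u + 4)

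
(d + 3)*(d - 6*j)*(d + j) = d^3 - 5*d^2*j + 3*d^2 - 6*d*j^2 - 15*d*j - 18*j^2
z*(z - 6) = z^2 - 6*z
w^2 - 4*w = w*(w - 4)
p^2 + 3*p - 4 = (p - 1)*(p + 4)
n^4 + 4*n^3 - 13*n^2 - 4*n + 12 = (n - 2)*(n - 1)*(n + 1)*(n + 6)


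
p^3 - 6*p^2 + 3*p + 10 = (p - 5)*(p - 2)*(p + 1)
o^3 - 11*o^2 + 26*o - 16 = (o - 8)*(o - 2)*(o - 1)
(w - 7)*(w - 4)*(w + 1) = w^3 - 10*w^2 + 17*w + 28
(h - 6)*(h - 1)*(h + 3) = h^3 - 4*h^2 - 15*h + 18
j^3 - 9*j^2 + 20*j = j*(j - 5)*(j - 4)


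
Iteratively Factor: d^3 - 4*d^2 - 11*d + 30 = (d - 2)*(d^2 - 2*d - 15) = (d - 5)*(d - 2)*(d + 3)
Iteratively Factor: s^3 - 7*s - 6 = (s - 3)*(s^2 + 3*s + 2) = (s - 3)*(s + 2)*(s + 1)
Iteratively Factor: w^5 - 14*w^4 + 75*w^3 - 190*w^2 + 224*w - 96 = (w - 4)*(w^4 - 10*w^3 + 35*w^2 - 50*w + 24) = (w - 4)*(w - 1)*(w^3 - 9*w^2 + 26*w - 24) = (w - 4)*(w - 3)*(w - 1)*(w^2 - 6*w + 8) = (w - 4)^2*(w - 3)*(w - 1)*(w - 2)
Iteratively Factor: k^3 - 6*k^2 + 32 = (k + 2)*(k^2 - 8*k + 16) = (k - 4)*(k + 2)*(k - 4)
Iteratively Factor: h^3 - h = (h - 1)*(h^2 + h) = h*(h - 1)*(h + 1)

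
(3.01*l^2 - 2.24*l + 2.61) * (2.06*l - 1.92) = 6.2006*l^3 - 10.3936*l^2 + 9.6774*l - 5.0112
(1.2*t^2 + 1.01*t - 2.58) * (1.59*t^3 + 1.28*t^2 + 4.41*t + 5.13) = 1.908*t^5 + 3.1419*t^4 + 2.4826*t^3 + 7.3077*t^2 - 6.1965*t - 13.2354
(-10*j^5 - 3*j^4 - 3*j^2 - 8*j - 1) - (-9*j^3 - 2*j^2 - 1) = -10*j^5 - 3*j^4 + 9*j^3 - j^2 - 8*j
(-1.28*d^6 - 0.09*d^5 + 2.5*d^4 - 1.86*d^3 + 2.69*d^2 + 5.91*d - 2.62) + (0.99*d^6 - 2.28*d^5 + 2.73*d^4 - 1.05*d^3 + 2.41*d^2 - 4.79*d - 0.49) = -0.29*d^6 - 2.37*d^5 + 5.23*d^4 - 2.91*d^3 + 5.1*d^2 + 1.12*d - 3.11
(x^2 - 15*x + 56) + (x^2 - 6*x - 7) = 2*x^2 - 21*x + 49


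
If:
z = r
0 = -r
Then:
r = 0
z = 0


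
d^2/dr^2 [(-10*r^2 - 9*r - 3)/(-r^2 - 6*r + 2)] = 2*(-51*r^3 + 69*r^2 + 108*r + 262)/(r^6 + 18*r^5 + 102*r^4 + 144*r^3 - 204*r^2 + 72*r - 8)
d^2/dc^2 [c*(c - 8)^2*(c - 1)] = 12*c^2 - 102*c + 160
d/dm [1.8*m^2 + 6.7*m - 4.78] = 3.6*m + 6.7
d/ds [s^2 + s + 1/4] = 2*s + 1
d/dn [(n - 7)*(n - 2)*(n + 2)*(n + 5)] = 4*n^3 - 6*n^2 - 78*n + 8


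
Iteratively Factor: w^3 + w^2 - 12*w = (w)*(w^2 + w - 12) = w*(w - 3)*(w + 4)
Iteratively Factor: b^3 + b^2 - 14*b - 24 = (b + 2)*(b^2 - b - 12) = (b + 2)*(b + 3)*(b - 4)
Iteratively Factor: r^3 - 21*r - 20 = (r - 5)*(r^2 + 5*r + 4) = (r - 5)*(r + 4)*(r + 1)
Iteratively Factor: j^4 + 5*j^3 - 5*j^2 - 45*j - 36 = (j + 4)*(j^3 + j^2 - 9*j - 9) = (j + 1)*(j + 4)*(j^2 - 9) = (j + 1)*(j + 3)*(j + 4)*(j - 3)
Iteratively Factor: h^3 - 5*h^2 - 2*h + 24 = (h + 2)*(h^2 - 7*h + 12) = (h - 4)*(h + 2)*(h - 3)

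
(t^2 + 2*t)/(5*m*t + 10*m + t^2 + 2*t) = t/(5*m + t)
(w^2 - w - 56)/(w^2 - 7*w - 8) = (w + 7)/(w + 1)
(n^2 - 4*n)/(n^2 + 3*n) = (n - 4)/(n + 3)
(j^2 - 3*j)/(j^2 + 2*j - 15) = j/(j + 5)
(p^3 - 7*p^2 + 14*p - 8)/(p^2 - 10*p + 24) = (p^2 - 3*p + 2)/(p - 6)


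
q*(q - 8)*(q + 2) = q^3 - 6*q^2 - 16*q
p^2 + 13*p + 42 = (p + 6)*(p + 7)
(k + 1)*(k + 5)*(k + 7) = k^3 + 13*k^2 + 47*k + 35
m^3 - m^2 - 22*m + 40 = (m - 4)*(m - 2)*(m + 5)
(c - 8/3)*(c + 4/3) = c^2 - 4*c/3 - 32/9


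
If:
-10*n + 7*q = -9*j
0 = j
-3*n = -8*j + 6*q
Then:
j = 0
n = 0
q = 0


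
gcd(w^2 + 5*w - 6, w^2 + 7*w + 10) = 1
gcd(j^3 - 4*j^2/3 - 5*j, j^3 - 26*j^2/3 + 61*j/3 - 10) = j - 3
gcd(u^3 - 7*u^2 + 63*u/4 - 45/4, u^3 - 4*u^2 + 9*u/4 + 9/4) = u^2 - 9*u/2 + 9/2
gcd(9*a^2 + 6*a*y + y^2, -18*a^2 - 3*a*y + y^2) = 3*a + y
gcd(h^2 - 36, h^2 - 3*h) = 1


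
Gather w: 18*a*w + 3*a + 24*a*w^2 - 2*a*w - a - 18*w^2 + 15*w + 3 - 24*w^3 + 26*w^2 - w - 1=2*a - 24*w^3 + w^2*(24*a + 8) + w*(16*a + 14) + 2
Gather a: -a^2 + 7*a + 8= -a^2 + 7*a + 8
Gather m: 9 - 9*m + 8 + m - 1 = 16 - 8*m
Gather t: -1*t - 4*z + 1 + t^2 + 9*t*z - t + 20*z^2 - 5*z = t^2 + t*(9*z - 2) + 20*z^2 - 9*z + 1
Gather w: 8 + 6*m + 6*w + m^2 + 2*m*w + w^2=m^2 + 6*m + w^2 + w*(2*m + 6) + 8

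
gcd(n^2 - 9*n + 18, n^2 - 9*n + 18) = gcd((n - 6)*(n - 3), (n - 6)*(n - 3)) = n^2 - 9*n + 18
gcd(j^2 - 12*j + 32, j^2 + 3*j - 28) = j - 4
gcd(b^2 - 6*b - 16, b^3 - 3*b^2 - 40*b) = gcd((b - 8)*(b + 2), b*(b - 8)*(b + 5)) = b - 8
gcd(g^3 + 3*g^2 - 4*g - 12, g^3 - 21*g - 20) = 1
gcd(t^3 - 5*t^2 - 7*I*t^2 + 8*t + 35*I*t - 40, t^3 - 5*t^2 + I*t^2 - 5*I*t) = t^2 + t*(-5 + I) - 5*I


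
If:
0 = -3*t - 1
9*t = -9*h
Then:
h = 1/3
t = -1/3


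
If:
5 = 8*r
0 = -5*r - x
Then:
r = 5/8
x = -25/8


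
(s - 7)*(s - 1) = s^2 - 8*s + 7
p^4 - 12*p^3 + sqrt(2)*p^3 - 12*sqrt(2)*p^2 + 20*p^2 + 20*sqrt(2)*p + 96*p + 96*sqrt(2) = (p - 8)*(p - 6)*(p + 2)*(p + sqrt(2))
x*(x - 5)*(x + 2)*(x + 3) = x^4 - 19*x^2 - 30*x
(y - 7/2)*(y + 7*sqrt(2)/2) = y^2 - 7*y/2 + 7*sqrt(2)*y/2 - 49*sqrt(2)/4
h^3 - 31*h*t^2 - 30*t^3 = (h - 6*t)*(h + t)*(h + 5*t)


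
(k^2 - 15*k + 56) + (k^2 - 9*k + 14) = 2*k^2 - 24*k + 70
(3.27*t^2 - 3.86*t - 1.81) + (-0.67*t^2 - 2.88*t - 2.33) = 2.6*t^2 - 6.74*t - 4.14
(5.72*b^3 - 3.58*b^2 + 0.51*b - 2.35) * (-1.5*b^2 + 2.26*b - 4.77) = -8.58*b^5 + 18.2972*b^4 - 36.1402*b^3 + 21.7542*b^2 - 7.7437*b + 11.2095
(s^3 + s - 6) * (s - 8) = s^4 - 8*s^3 + s^2 - 14*s + 48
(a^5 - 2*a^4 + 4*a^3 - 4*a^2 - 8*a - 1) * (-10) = -10*a^5 + 20*a^4 - 40*a^3 + 40*a^2 + 80*a + 10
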